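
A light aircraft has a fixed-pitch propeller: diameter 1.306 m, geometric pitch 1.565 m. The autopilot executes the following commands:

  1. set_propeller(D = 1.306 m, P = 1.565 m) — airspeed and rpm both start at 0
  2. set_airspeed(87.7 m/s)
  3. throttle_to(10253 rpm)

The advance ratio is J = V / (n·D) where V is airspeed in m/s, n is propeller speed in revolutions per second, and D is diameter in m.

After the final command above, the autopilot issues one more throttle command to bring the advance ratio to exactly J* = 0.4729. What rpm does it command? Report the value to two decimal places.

set_propeller: D = 1.306 m, P = 1.565 m (p = P/D = 1.198315); state ← (V=0, rpm=0)
set_airspeed(87.7): V ← 87.7 m/s
throttle_to(10253): rpm ← 10253
final state: V = 87.7 m/s, rpm = 10253 → n = rpm/60 = 170.883333 rev/s
target J* = 0.4729; solve J* = V/(n·D) for n: n = V/(J*·D) = 87.7/(0.4729 × 1.306) = 141.999594 rev/s
rpm = 60·n = 8519.975635

rpm = 8519.98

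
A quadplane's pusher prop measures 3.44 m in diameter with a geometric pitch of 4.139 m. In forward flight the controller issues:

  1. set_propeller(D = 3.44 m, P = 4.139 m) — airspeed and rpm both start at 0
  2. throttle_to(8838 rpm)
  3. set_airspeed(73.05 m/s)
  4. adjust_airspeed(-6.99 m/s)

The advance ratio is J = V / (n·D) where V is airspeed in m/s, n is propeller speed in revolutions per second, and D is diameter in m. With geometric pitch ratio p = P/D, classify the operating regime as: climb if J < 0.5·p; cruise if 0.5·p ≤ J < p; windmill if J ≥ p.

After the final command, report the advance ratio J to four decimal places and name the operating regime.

set_propeller: D = 3.44 m, P = 4.139 m (p = P/D = 1.203198); state ← (V=0, rpm=0)
throttle_to(8838): rpm ← 8838
set_airspeed(73.05): V ← 73.05 m/s
adjust_airspeed(-6.99): V ← 73.05 -6.99 = 66.06 m/s
final state: V = 66.06 m/s, rpm = 8838 → n = rpm/60 = 147.300000 rev/s
J = V / (n·D) = 66.06 / (147.300000 × 3.44) = 0.130370
regime bands: climb J<0.6016 | cruise [0.6016, 1.2032) | windmill J≥1.2032
J = 0.1304 → climb

J = 0.1304, regime = climb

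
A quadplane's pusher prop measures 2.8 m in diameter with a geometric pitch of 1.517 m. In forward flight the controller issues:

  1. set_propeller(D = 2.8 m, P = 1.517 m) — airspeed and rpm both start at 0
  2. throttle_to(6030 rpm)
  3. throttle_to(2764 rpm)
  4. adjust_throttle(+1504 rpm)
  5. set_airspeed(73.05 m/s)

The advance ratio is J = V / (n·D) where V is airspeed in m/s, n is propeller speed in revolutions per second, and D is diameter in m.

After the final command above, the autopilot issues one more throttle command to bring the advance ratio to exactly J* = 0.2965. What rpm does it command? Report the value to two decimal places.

rpm = 5279.45

set_propeller: D = 2.8 m, P = 1.517 m (p = P/D = 0.541786); state ← (V=0, rpm=0)
throttle_to(6030): rpm ← 6030
throttle_to(2764): rpm ← 2764
adjust_throttle(+1504): rpm ← 2764 +1504 = 4268
set_airspeed(73.05): V ← 73.05 m/s
final state: V = 73.05 m/s, rpm = 4268 → n = rpm/60 = 71.133333 rev/s
target J* = 0.2965; solve J* = V/(n·D) for n: n = V/(J*·D) = 73.05/(0.2965 × 2.8) = 87.990846 rev/s
rpm = 60·n = 5279.450735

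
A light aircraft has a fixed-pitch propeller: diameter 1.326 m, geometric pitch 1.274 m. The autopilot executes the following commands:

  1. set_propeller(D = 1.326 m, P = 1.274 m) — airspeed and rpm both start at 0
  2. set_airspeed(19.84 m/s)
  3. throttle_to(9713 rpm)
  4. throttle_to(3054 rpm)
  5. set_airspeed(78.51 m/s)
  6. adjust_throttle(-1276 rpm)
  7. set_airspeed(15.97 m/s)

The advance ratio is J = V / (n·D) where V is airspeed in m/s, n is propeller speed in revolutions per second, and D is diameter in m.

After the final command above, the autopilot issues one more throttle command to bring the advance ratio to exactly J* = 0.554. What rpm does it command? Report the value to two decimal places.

set_propeller: D = 1.326 m, P = 1.274 m (p = P/D = 0.960784); state ← (V=0, rpm=0)
set_airspeed(19.84): V ← 19.84 m/s
throttle_to(9713): rpm ← 9713
throttle_to(3054): rpm ← 3054
set_airspeed(78.51): V ← 78.51 m/s
adjust_throttle(-1276): rpm ← 3054 -1276 = 1778
set_airspeed(15.97): V ← 15.97 m/s
final state: V = 15.97 m/s, rpm = 1778 → n = rpm/60 = 29.633333 rev/s
target J* = 0.554; solve J* = V/(n·D) for n: n = V/(J*·D) = 15.97/(0.554 × 1.326) = 21.739604 rev/s
rpm = 60·n = 1304.376235

rpm = 1304.38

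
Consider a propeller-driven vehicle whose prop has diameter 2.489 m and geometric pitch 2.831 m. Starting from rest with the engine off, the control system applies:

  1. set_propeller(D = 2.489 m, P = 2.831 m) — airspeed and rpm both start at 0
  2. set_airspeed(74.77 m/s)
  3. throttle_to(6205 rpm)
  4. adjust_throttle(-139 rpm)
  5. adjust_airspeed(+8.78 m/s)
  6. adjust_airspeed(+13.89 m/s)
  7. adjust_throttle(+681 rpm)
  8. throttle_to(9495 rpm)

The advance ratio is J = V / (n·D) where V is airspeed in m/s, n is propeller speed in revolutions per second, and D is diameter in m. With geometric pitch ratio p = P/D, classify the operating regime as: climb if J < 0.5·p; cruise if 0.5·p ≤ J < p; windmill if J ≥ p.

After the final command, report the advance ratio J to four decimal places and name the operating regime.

set_propeller: D = 2.489 m, P = 2.831 m (p = P/D = 1.137405); state ← (V=0, rpm=0)
set_airspeed(74.77): V ← 74.77 m/s
throttle_to(6205): rpm ← 6205
adjust_throttle(-139): rpm ← 6205 -139 = 6066
adjust_airspeed(+8.78): V ← 74.77 +8.78 = 83.55 m/s
adjust_airspeed(+13.89): V ← 83.55 +13.89 = 97.44 m/s
adjust_throttle(+681): rpm ← 6066 +681 = 6747
throttle_to(9495): rpm ← 9495
final state: V = 97.44 m/s, rpm = 9495 → n = rpm/60 = 158.250000 rev/s
J = V / (n·D) = 97.44 / (158.250000 × 2.489) = 0.247382
regime bands: climb J<0.5687 | cruise [0.5687, 1.1374) | windmill J≥1.1374
J = 0.2474 → climb

J = 0.2474, regime = climb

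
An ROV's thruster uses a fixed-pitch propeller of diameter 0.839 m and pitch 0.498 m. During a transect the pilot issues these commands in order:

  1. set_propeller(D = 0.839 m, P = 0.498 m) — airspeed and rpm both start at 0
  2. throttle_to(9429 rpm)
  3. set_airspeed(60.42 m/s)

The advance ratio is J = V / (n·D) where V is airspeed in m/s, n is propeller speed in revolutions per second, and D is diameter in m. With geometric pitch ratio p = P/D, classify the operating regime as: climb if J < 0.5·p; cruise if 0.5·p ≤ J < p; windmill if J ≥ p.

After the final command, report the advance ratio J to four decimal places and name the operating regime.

J = 0.4583, regime = cruise

set_propeller: D = 0.839 m, P = 0.498 m (p = P/D = 0.593564); state ← (V=0, rpm=0)
throttle_to(9429): rpm ← 9429
set_airspeed(60.42): V ← 60.42 m/s
final state: V = 60.42 m/s, rpm = 9429 → n = rpm/60 = 157.150000 rev/s
J = V / (n·D) = 60.42 / (157.150000 × 0.839) = 0.458252
regime bands: climb J<0.2968 | cruise [0.2968, 0.5936) | windmill J≥0.5936
J = 0.4583 → cruise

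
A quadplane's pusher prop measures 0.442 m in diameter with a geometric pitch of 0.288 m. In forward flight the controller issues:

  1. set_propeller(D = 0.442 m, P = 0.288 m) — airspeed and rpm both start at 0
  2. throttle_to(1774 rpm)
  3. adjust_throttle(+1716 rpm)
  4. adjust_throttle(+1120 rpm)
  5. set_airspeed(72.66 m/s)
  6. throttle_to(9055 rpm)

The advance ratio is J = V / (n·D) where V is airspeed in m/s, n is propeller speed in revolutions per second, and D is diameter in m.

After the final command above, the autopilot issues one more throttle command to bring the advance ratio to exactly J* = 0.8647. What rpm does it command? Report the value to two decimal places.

rpm = 11406.67

set_propeller: D = 0.442 m, P = 0.288 m (p = P/D = 0.651584); state ← (V=0, rpm=0)
throttle_to(1774): rpm ← 1774
adjust_throttle(+1716): rpm ← 1774 +1716 = 3490
adjust_throttle(+1120): rpm ← 3490 +1120 = 4610
set_airspeed(72.66): V ← 72.66 m/s
throttle_to(9055): rpm ← 9055
final state: V = 72.66 m/s, rpm = 9055 → n = rpm/60 = 150.916667 rev/s
target J* = 0.8647; solve J* = V/(n·D) for n: n = V/(J*·D) = 72.66/(0.8647 × 0.442) = 190.111183 rev/s
rpm = 60·n = 11406.671003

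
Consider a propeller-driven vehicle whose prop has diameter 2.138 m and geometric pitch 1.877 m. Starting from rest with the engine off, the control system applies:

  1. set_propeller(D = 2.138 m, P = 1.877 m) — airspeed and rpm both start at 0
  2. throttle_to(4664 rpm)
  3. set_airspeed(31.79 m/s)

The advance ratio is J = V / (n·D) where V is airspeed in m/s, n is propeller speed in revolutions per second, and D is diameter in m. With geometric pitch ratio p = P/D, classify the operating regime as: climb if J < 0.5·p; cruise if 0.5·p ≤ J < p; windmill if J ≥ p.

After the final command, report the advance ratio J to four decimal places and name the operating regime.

J = 0.1913, regime = climb

set_propeller: D = 2.138 m, P = 1.877 m (p = P/D = 0.877923); state ← (V=0, rpm=0)
throttle_to(4664): rpm ← 4664
set_airspeed(31.79): V ← 31.79 m/s
final state: V = 31.79 m/s, rpm = 4664 → n = rpm/60 = 77.733333 rev/s
J = V / (n·D) = 31.79 / (77.733333 × 2.138) = 0.191283
regime bands: climb J<0.4390 | cruise [0.4390, 0.8779) | windmill J≥0.8779
J = 0.1913 → climb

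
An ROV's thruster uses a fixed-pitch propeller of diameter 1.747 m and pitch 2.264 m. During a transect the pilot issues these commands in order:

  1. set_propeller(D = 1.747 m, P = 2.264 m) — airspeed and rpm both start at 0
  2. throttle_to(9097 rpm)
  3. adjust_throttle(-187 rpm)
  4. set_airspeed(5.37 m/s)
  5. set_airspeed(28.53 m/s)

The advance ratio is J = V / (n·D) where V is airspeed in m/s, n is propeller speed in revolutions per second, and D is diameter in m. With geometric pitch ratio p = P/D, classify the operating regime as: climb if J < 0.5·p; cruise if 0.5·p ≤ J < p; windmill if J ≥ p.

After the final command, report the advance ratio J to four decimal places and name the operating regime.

set_propeller: D = 1.747 m, P = 2.264 m (p = P/D = 1.295936); state ← (V=0, rpm=0)
throttle_to(9097): rpm ← 9097
adjust_throttle(-187): rpm ← 9097 -187 = 8910
set_airspeed(5.37): V ← 5.37 m/s
set_airspeed(28.53): V ← 28.53 m/s
final state: V = 28.53 m/s, rpm = 8910 → n = rpm/60 = 148.500000 rev/s
J = V / (n·D) = 28.53 / (148.500000 × 1.747) = 0.109972
regime bands: climb J<0.6480 | cruise [0.6480, 1.2959) | windmill J≥1.2959
J = 0.1100 → climb

J = 0.1100, regime = climb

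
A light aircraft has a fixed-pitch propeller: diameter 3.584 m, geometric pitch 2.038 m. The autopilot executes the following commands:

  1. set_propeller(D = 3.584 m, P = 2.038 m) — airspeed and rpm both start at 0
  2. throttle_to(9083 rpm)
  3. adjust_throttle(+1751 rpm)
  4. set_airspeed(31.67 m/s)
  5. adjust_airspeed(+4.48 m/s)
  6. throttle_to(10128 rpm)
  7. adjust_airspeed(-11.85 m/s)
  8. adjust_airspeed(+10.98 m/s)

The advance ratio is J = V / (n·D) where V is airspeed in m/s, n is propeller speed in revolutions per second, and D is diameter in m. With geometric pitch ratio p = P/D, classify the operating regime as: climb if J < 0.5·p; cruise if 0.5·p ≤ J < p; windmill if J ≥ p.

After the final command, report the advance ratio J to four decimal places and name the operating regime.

set_propeller: D = 3.584 m, P = 2.038 m (p = P/D = 0.568638); state ← (V=0, rpm=0)
throttle_to(9083): rpm ← 9083
adjust_throttle(+1751): rpm ← 9083 +1751 = 10834
set_airspeed(31.67): V ← 31.67 m/s
adjust_airspeed(+4.48): V ← 31.67 +4.48 = 36.15 m/s
throttle_to(10128): rpm ← 10128
adjust_airspeed(-11.85): V ← 36.15 -11.85 = 24.3 m/s
adjust_airspeed(+10.98): V ← 24.3 +10.98 = 35.28 m/s
final state: V = 35.28 m/s, rpm = 10128 → n = rpm/60 = 168.800000 rev/s
J = V / (n·D) = 35.28 / (168.800000 × 3.584) = 0.058316
regime bands: climb J<0.2843 | cruise [0.2843, 0.5686) | windmill J≥0.5686
J = 0.0583 → climb

J = 0.0583, regime = climb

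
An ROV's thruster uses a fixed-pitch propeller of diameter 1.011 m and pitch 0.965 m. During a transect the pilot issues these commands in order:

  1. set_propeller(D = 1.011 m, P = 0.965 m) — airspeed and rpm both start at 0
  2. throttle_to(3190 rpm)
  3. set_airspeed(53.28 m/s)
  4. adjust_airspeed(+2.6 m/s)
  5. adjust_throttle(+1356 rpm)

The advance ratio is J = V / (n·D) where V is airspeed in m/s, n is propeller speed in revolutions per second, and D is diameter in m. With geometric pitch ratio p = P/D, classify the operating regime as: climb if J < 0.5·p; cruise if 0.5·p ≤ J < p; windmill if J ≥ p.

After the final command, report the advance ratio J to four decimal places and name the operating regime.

set_propeller: D = 1.011 m, P = 0.965 m (p = P/D = 0.954500); state ← (V=0, rpm=0)
throttle_to(3190): rpm ← 3190
set_airspeed(53.28): V ← 53.28 m/s
adjust_airspeed(+2.6): V ← 53.28 +2.6 = 55.88 m/s
adjust_throttle(+1356): rpm ← 3190 +1356 = 4546
final state: V = 55.88 m/s, rpm = 4546 → n = rpm/60 = 75.766667 rev/s
J = V / (n·D) = 55.88 / (75.766667 × 1.011) = 0.729503
regime bands: climb J<0.4773 | cruise [0.4773, 0.9545) | windmill J≥0.9545
J = 0.7295 → cruise

J = 0.7295, regime = cruise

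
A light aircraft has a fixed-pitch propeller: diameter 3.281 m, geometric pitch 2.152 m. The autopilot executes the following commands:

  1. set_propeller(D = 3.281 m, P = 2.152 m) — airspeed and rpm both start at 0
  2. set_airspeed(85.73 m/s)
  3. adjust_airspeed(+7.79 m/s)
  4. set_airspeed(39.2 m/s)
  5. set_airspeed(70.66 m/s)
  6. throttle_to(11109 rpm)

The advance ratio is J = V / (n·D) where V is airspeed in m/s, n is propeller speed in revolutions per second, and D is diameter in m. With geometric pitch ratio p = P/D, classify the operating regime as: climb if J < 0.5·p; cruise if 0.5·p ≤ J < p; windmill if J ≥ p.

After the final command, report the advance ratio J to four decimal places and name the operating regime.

J = 0.1163, regime = climb

set_propeller: D = 3.281 m, P = 2.152 m (p = P/D = 0.655898); state ← (V=0, rpm=0)
set_airspeed(85.73): V ← 85.73 m/s
adjust_airspeed(+7.79): V ← 85.73 +7.79 = 93.52 m/s
set_airspeed(39.2): V ← 39.2 m/s
set_airspeed(70.66): V ← 70.66 m/s
throttle_to(11109): rpm ← 11109
final state: V = 70.66 m/s, rpm = 11109 → n = rpm/60 = 185.150000 rev/s
J = V / (n·D) = 70.66 / (185.150000 × 3.281) = 0.116317
regime bands: climb J<0.3279 | cruise [0.3279, 0.6559) | windmill J≥0.6559
J = 0.1163 → climb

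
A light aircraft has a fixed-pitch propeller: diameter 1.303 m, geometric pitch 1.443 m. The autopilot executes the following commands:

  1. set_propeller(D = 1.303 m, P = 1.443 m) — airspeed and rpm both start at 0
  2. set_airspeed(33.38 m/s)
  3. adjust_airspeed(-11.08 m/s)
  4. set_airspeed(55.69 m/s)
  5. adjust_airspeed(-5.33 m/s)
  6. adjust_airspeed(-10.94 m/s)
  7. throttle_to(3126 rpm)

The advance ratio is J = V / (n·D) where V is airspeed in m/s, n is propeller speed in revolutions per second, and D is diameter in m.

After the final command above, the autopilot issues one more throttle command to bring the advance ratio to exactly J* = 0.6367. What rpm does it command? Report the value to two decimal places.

rpm = 2850.94

set_propeller: D = 1.303 m, P = 1.443 m (p = P/D = 1.107444); state ← (V=0, rpm=0)
set_airspeed(33.38): V ← 33.38 m/s
adjust_airspeed(-11.08): V ← 33.38 -11.08 = 22.3 m/s
set_airspeed(55.69): V ← 55.69 m/s
adjust_airspeed(-5.33): V ← 55.69 -5.33 = 50.36 m/s
adjust_airspeed(-10.94): V ← 50.36 -10.94 = 39.42 m/s
throttle_to(3126): rpm ← 3126
final state: V = 39.42 m/s, rpm = 3126 → n = rpm/60 = 52.100000 rev/s
target J* = 0.6367; solve J* = V/(n·D) for n: n = V/(J*·D) = 39.42/(0.6367 × 1.303) = 47.515724 rev/s
rpm = 60·n = 2850.943462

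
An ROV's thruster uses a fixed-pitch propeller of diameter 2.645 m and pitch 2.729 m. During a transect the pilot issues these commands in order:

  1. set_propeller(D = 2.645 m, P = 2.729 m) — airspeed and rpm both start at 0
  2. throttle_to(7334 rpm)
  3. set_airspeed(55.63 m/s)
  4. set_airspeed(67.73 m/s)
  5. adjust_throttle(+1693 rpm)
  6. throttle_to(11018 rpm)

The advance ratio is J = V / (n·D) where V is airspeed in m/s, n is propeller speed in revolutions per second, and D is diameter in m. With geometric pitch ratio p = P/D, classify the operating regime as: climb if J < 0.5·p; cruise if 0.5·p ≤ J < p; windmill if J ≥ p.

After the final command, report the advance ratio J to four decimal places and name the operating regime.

set_propeller: D = 2.645 m, P = 2.729 m (p = P/D = 1.031758); state ← (V=0, rpm=0)
throttle_to(7334): rpm ← 7334
set_airspeed(55.63): V ← 55.63 m/s
set_airspeed(67.73): V ← 67.73 m/s
adjust_throttle(+1693): rpm ← 7334 +1693 = 9027
throttle_to(11018): rpm ← 11018
final state: V = 67.73 m/s, rpm = 11018 → n = rpm/60 = 183.633333 rev/s
J = V / (n·D) = 67.73 / (183.633333 × 2.645) = 0.139445
regime bands: climb J<0.5159 | cruise [0.5159, 1.0318) | windmill J≥1.0318
J = 0.1394 → climb

J = 0.1394, regime = climb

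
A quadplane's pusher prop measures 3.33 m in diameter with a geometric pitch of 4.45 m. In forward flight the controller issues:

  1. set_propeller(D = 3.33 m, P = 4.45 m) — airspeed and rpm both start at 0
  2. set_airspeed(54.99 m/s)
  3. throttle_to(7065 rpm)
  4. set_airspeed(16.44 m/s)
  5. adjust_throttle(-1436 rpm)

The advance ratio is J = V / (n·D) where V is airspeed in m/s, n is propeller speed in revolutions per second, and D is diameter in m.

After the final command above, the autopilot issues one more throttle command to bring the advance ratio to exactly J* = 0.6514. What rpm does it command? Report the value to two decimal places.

set_propeller: D = 3.33 m, P = 4.45 m (p = P/D = 1.336336); state ← (V=0, rpm=0)
set_airspeed(54.99): V ← 54.99 m/s
throttle_to(7065): rpm ← 7065
set_airspeed(16.44): V ← 16.44 m/s
adjust_throttle(-1436): rpm ← 7065 -1436 = 5629
final state: V = 16.44 m/s, rpm = 5629 → n = rpm/60 = 93.816667 rev/s
target J* = 0.6514; solve J* = V/(n·D) for n: n = V/(J*·D) = 16.44/(0.6514 × 3.33) = 7.578964 rev/s
rpm = 60·n = 454.737820

rpm = 454.74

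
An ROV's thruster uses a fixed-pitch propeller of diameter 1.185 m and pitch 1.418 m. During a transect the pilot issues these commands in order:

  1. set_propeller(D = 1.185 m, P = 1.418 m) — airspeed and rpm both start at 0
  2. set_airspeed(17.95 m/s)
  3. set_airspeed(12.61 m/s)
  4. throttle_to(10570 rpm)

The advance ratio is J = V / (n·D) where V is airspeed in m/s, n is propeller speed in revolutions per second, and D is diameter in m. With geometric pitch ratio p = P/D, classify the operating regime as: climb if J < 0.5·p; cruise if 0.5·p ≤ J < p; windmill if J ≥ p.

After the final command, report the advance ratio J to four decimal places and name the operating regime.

set_propeller: D = 1.185 m, P = 1.418 m (p = P/D = 1.196624); state ← (V=0, rpm=0)
set_airspeed(17.95): V ← 17.95 m/s
set_airspeed(12.61): V ← 12.61 m/s
throttle_to(10570): rpm ← 10570
final state: V = 12.61 m/s, rpm = 10570 → n = rpm/60 = 176.166667 rev/s
J = V / (n·D) = 12.61 / (176.166667 × 1.185) = 0.060405
regime bands: climb J<0.5983 | cruise [0.5983, 1.1966) | windmill J≥1.1966
J = 0.0604 → climb

J = 0.0604, regime = climb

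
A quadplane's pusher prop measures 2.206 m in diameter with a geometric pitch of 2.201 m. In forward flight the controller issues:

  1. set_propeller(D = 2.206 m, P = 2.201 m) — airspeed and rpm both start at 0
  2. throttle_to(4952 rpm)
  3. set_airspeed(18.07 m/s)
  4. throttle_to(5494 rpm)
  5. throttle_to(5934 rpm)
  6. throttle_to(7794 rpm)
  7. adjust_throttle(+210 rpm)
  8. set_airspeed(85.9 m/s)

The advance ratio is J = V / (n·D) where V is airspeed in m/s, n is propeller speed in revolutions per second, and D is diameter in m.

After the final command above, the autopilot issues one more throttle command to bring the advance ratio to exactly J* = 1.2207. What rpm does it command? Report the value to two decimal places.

set_propeller: D = 2.206 m, P = 2.201 m (p = P/D = 0.997733); state ← (V=0, rpm=0)
throttle_to(4952): rpm ← 4952
set_airspeed(18.07): V ← 18.07 m/s
throttle_to(5494): rpm ← 5494
throttle_to(5934): rpm ← 5934
throttle_to(7794): rpm ← 7794
adjust_throttle(+210): rpm ← 7794 +210 = 8004
set_airspeed(85.9): V ← 85.9 m/s
final state: V = 85.9 m/s, rpm = 8004 → n = rpm/60 = 133.400000 rev/s
target J* = 1.2207; solve J* = V/(n·D) for n: n = V/(J*·D) = 85.9/(1.2207 × 2.206) = 31.899121 rev/s
rpm = 60·n = 1913.947239

rpm = 1913.95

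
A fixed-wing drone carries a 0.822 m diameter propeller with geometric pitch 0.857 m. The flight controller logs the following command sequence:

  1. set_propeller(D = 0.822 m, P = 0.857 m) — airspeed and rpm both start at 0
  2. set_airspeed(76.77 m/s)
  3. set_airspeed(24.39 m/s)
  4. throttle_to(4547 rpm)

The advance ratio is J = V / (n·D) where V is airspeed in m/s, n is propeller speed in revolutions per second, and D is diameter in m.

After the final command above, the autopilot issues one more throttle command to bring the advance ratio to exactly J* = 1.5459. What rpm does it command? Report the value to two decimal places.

set_propeller: D = 0.822 m, P = 0.857 m (p = P/D = 1.042579); state ← (V=0, rpm=0)
set_airspeed(76.77): V ← 76.77 m/s
set_airspeed(24.39): V ← 24.39 m/s
throttle_to(4547): rpm ← 4547
final state: V = 24.39 m/s, rpm = 4547 → n = rpm/60 = 75.783333 rev/s
target J* = 1.5459; solve J* = V/(n·D) for n: n = V/(J*·D) = 24.39/(1.5459 × 0.822) = 19.193695 rev/s
rpm = 60·n = 1151.621690

rpm = 1151.62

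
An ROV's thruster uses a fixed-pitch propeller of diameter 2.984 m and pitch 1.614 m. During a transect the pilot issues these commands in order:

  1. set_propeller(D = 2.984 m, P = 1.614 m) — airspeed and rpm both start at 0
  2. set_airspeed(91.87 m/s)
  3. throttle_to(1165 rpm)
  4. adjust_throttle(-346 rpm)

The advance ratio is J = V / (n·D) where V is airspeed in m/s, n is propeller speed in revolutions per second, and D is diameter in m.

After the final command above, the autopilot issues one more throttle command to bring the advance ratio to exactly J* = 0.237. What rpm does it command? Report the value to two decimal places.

rpm = 7794.31

set_propeller: D = 2.984 m, P = 1.614 m (p = P/D = 0.540885); state ← (V=0, rpm=0)
set_airspeed(91.87): V ← 91.87 m/s
throttle_to(1165): rpm ← 1165
adjust_throttle(-346): rpm ← 1165 -346 = 819
final state: V = 91.87 m/s, rpm = 819 → n = rpm/60 = 13.650000 rev/s
target J* = 0.237; solve J* = V/(n·D) for n: n = V/(J*·D) = 91.87/(0.237 × 2.984) = 129.905205 rev/s
rpm = 60·n = 7794.312282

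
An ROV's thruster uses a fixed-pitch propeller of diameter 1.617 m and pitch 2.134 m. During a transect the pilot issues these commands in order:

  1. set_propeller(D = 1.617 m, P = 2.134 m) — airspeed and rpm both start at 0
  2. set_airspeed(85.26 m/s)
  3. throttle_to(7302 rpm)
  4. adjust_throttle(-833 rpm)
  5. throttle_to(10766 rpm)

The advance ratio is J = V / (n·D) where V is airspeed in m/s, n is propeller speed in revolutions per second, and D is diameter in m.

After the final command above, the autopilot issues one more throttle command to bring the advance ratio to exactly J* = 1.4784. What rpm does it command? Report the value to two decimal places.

set_propeller: D = 1.617 m, P = 2.134 m (p = P/D = 1.319728); state ← (V=0, rpm=0)
set_airspeed(85.26): V ← 85.26 m/s
throttle_to(7302): rpm ← 7302
adjust_throttle(-833): rpm ← 7302 -833 = 6469
throttle_to(10766): rpm ← 10766
final state: V = 85.26 m/s, rpm = 10766 → n = rpm/60 = 179.433333 rev/s
target J* = 1.4784; solve J* = V/(n·D) for n: n = V/(J*·D) = 85.26/(1.4784 × 1.617) = 35.665092 rev/s
rpm = 60·n = 2139.905549

rpm = 2139.91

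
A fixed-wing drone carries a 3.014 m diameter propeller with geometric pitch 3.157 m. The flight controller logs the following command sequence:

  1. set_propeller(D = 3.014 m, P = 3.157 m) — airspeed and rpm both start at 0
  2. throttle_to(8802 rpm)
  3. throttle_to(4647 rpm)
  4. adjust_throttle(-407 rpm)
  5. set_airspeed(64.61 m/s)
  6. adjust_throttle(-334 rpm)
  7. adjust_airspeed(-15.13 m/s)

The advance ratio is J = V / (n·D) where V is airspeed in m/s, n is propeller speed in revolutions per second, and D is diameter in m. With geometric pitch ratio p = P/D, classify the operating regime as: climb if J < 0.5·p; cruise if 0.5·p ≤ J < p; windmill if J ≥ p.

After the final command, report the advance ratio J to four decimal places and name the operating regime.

set_propeller: D = 3.014 m, P = 3.157 m (p = P/D = 1.047445); state ← (V=0, rpm=0)
throttle_to(8802): rpm ← 8802
throttle_to(4647): rpm ← 4647
adjust_throttle(-407): rpm ← 4647 -407 = 4240
set_airspeed(64.61): V ← 64.61 m/s
adjust_throttle(-334): rpm ← 4240 -334 = 3906
adjust_airspeed(-15.13): V ← 64.61 -15.13 = 49.48 m/s
final state: V = 49.48 m/s, rpm = 3906 → n = rpm/60 = 65.100000 rev/s
J = V / (n·D) = 49.48 / (65.100000 × 3.014) = 0.252177
regime bands: climb J<0.5237 | cruise [0.5237, 1.0474) | windmill J≥1.0474
J = 0.2522 → climb

J = 0.2522, regime = climb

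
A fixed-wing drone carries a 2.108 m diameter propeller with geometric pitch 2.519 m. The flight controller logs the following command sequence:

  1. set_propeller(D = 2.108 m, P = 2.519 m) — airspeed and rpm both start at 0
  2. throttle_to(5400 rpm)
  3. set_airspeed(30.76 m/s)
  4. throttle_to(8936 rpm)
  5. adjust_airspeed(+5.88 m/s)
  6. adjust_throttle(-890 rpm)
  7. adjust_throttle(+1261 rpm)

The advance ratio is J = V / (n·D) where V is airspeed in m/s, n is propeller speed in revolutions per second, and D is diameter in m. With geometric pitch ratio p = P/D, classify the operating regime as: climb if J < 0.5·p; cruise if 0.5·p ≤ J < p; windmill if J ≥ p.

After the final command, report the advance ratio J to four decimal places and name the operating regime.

J = 0.1121, regime = climb

set_propeller: D = 2.108 m, P = 2.519 m (p = P/D = 1.194972); state ← (V=0, rpm=0)
throttle_to(5400): rpm ← 5400
set_airspeed(30.76): V ← 30.76 m/s
throttle_to(8936): rpm ← 8936
adjust_airspeed(+5.88): V ← 30.76 +5.88 = 36.64 m/s
adjust_throttle(-890): rpm ← 8936 -890 = 8046
adjust_throttle(+1261): rpm ← 8046 +1261 = 9307
final state: V = 36.64 m/s, rpm = 9307 → n = rpm/60 = 155.116667 rev/s
J = V / (n·D) = 36.64 / (155.116667 × 2.108) = 0.112054
regime bands: climb J<0.5975 | cruise [0.5975, 1.1950) | windmill J≥1.1950
J = 0.1121 → climb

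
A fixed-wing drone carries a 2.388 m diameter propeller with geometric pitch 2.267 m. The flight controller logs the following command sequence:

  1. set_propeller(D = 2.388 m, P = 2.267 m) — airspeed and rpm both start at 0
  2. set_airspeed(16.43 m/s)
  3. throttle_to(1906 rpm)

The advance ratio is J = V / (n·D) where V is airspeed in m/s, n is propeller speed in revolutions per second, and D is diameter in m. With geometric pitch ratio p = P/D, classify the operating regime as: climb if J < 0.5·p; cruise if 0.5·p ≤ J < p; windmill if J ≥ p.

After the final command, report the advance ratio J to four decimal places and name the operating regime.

set_propeller: D = 2.388 m, P = 2.267 m (p = P/D = 0.949330); state ← (V=0, rpm=0)
set_airspeed(16.43): V ← 16.43 m/s
throttle_to(1906): rpm ← 1906
final state: V = 16.43 m/s, rpm = 1906 → n = rpm/60 = 31.766667 rev/s
J = V / (n·D) = 16.43 / (31.766667 × 2.388) = 0.216587
regime bands: climb J<0.4747 | cruise [0.4747, 0.9493) | windmill J≥0.9493
J = 0.2166 → climb

J = 0.2166, regime = climb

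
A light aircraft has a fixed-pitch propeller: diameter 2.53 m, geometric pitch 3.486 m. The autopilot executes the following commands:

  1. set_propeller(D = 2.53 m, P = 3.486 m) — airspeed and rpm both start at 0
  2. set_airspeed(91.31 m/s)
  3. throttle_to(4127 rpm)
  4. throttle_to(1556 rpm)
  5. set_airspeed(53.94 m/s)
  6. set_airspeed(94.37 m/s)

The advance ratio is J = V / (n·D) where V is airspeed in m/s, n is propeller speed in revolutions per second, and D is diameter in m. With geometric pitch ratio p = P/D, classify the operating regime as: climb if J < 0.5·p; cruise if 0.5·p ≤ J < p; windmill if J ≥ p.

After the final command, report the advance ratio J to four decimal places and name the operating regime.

set_propeller: D = 2.53 m, P = 3.486 m (p = P/D = 1.377866); state ← (V=0, rpm=0)
set_airspeed(91.31): V ← 91.31 m/s
throttle_to(4127): rpm ← 4127
throttle_to(1556): rpm ← 1556
set_airspeed(53.94): V ← 53.94 m/s
set_airspeed(94.37): V ← 94.37 m/s
final state: V = 94.37 m/s, rpm = 1556 → n = rpm/60 = 25.933333 rev/s
J = V / (n·D) = 94.37 / (25.933333 × 2.53) = 1.438319
regime bands: climb J<0.6889 | cruise [0.6889, 1.3779) | windmill J≥1.3779
J = 1.4383 → windmill

J = 1.4383, regime = windmill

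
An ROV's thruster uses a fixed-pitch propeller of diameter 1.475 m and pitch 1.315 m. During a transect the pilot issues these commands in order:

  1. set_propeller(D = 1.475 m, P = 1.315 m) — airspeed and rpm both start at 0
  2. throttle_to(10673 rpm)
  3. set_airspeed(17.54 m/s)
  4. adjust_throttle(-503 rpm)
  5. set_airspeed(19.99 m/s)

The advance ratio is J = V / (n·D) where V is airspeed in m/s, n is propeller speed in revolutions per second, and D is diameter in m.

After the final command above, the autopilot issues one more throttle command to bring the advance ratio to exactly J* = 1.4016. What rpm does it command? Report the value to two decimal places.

set_propeller: D = 1.475 m, P = 1.315 m (p = P/D = 0.891525); state ← (V=0, rpm=0)
throttle_to(10673): rpm ← 10673
set_airspeed(17.54): V ← 17.54 m/s
adjust_throttle(-503): rpm ← 10673 -503 = 10170
set_airspeed(19.99): V ← 19.99 m/s
final state: V = 19.99 m/s, rpm = 10170 → n = rpm/60 = 169.500000 rev/s
target J* = 1.4016; solve J* = V/(n·D) for n: n = V/(J*·D) = 19.99/(1.4016 × 1.475) = 9.669337 rev/s
rpm = 60·n = 580.160204

rpm = 580.16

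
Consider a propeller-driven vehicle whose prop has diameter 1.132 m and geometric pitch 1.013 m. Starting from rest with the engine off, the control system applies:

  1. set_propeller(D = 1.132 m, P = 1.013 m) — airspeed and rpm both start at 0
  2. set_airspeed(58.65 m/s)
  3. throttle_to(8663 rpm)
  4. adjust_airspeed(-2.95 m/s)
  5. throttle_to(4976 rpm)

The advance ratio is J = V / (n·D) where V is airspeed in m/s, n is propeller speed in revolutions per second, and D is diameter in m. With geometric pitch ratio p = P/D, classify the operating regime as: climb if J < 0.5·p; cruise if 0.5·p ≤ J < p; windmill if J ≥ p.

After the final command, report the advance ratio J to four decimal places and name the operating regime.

set_propeller: D = 1.132 m, P = 1.013 m (p = P/D = 0.894876); state ← (V=0, rpm=0)
set_airspeed(58.65): V ← 58.65 m/s
throttle_to(8663): rpm ← 8663
adjust_airspeed(-2.95): V ← 58.65 -2.95 = 55.7 m/s
throttle_to(4976): rpm ← 4976
final state: V = 55.7 m/s, rpm = 4976 → n = rpm/60 = 82.933333 rev/s
J = V / (n·D) = 55.7 / (82.933333 × 1.132) = 0.593307
regime bands: climb J<0.4474 | cruise [0.4474, 0.8949) | windmill J≥0.8949
J = 0.5933 → cruise

J = 0.5933, regime = cruise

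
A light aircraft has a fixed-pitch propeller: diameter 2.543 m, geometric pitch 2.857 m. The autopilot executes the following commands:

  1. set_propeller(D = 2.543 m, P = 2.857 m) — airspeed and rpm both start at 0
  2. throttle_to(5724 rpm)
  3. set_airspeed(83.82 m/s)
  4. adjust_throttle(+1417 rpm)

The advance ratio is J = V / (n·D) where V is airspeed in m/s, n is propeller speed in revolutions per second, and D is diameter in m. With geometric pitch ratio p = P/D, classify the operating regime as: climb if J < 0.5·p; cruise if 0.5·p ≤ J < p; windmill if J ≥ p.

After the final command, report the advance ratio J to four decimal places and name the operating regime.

J = 0.2769, regime = climb

set_propeller: D = 2.543 m, P = 2.857 m (p = P/D = 1.123476); state ← (V=0, rpm=0)
throttle_to(5724): rpm ← 5724
set_airspeed(83.82): V ← 83.82 m/s
adjust_throttle(+1417): rpm ← 5724 +1417 = 7141
final state: V = 83.82 m/s, rpm = 7141 → n = rpm/60 = 119.016667 rev/s
J = V / (n·D) = 83.82 / (119.016667 × 2.543) = 0.276945
regime bands: climb J<0.5617 | cruise [0.5617, 1.1235) | windmill J≥1.1235
J = 0.2769 → climb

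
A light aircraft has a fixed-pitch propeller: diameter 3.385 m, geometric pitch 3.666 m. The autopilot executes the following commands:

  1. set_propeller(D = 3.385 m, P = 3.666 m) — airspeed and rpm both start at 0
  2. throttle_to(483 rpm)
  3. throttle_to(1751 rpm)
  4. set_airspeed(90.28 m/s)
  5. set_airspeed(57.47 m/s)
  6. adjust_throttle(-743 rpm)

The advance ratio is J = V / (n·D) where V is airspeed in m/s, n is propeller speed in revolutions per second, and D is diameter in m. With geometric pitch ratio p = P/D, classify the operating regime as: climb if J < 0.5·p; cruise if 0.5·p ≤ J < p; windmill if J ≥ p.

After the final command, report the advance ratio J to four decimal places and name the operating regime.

set_propeller: D = 3.385 m, P = 3.666 m (p = P/D = 1.083013); state ← (V=0, rpm=0)
throttle_to(483): rpm ← 483
throttle_to(1751): rpm ← 1751
set_airspeed(90.28): V ← 90.28 m/s
set_airspeed(57.47): V ← 57.47 m/s
adjust_throttle(-743): rpm ← 1751 -743 = 1008
final state: V = 57.47 m/s, rpm = 1008 → n = rpm/60 = 16.800000 rev/s
J = V / (n·D) = 57.47 / (16.800000 × 3.385) = 1.010586
regime bands: climb J<0.5415 | cruise [0.5415, 1.0830) | windmill J≥1.0830
J = 1.0106 → cruise

J = 1.0106, regime = cruise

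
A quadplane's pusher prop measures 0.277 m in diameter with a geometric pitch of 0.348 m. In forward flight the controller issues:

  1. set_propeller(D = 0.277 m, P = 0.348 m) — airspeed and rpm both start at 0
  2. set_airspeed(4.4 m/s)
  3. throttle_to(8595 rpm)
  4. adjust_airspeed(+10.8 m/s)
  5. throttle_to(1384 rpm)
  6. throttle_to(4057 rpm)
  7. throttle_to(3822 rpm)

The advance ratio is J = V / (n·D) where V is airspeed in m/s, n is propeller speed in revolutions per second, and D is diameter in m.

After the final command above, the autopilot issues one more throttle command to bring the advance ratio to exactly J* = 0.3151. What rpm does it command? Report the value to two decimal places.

rpm = 10448.81

set_propeller: D = 0.277 m, P = 0.348 m (p = P/D = 1.256318); state ← (V=0, rpm=0)
set_airspeed(4.4): V ← 4.4 m/s
throttle_to(8595): rpm ← 8595
adjust_airspeed(+10.8): V ← 4.4 +10.8 = 15.2 m/s
throttle_to(1384): rpm ← 1384
throttle_to(4057): rpm ← 4057
throttle_to(3822): rpm ← 3822
final state: V = 15.2 m/s, rpm = 3822 → n = rpm/60 = 63.700000 rev/s
target J* = 0.3151; solve J* = V/(n·D) for n: n = V/(J*·D) = 15.2/(0.3151 × 0.277) = 174.146767 rev/s
rpm = 60·n = 10448.806006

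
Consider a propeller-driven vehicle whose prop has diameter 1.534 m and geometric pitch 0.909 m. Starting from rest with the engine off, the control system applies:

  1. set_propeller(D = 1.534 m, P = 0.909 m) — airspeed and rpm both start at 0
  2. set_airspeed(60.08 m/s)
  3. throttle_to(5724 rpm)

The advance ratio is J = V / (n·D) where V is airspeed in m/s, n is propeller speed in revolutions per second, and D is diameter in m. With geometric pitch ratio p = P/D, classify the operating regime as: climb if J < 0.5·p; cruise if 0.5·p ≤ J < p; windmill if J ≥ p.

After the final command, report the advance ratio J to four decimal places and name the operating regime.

set_propeller: D = 1.534 m, P = 0.909 m (p = P/D = 0.592568); state ← (V=0, rpm=0)
set_airspeed(60.08): V ← 60.08 m/s
throttle_to(5724): rpm ← 5724
final state: V = 60.08 m/s, rpm = 5724 → n = rpm/60 = 95.400000 rev/s
J = V / (n·D) = 60.08 / (95.400000 × 1.534) = 0.410541
regime bands: climb J<0.2963 | cruise [0.2963, 0.5926) | windmill J≥0.5926
J = 0.4105 → cruise

J = 0.4105, regime = cruise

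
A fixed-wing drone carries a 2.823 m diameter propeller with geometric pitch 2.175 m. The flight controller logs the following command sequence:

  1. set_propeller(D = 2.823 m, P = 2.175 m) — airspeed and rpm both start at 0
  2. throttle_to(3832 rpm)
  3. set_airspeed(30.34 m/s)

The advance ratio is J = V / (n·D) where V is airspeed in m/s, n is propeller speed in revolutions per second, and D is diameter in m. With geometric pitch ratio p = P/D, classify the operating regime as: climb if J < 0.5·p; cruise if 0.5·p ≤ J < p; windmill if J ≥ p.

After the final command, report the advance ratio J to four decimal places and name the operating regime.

set_propeller: D = 2.823 m, P = 2.175 m (p = P/D = 0.770457); state ← (V=0, rpm=0)
throttle_to(3832): rpm ← 3832
set_airspeed(30.34): V ← 30.34 m/s
final state: V = 30.34 m/s, rpm = 3832 → n = rpm/60 = 63.866667 rev/s
J = V / (n·D) = 30.34 / (63.866667 × 2.823) = 0.168279
regime bands: climb J<0.3852 | cruise [0.3852, 0.7705) | windmill J≥0.7705
J = 0.1683 → climb

J = 0.1683, regime = climb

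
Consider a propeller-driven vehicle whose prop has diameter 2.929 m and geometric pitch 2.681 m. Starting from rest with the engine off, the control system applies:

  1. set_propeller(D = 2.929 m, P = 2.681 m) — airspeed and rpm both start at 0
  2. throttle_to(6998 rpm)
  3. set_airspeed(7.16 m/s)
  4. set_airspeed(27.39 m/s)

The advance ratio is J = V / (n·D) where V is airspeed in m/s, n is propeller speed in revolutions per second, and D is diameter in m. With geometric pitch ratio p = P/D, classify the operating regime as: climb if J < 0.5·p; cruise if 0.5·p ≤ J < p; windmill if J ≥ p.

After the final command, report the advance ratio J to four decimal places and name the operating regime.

J = 0.0802, regime = climb

set_propeller: D = 2.929 m, P = 2.681 m (p = P/D = 0.915329); state ← (V=0, rpm=0)
throttle_to(6998): rpm ← 6998
set_airspeed(7.16): V ← 7.16 m/s
set_airspeed(27.39): V ← 27.39 m/s
final state: V = 27.39 m/s, rpm = 6998 → n = rpm/60 = 116.633333 rev/s
J = V / (n·D) = 27.39 / (116.633333 × 2.929) = 0.080177
regime bands: climb J<0.4577 | cruise [0.4577, 0.9153) | windmill J≥0.9153
J = 0.0802 → climb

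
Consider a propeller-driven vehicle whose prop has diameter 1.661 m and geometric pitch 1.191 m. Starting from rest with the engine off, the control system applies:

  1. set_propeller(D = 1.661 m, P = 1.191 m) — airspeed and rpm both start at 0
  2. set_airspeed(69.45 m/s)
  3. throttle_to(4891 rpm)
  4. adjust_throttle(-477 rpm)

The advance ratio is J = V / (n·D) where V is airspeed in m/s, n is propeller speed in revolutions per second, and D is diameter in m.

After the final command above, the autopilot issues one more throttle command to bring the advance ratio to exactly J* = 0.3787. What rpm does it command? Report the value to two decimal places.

rpm = 6624.58

set_propeller: D = 1.661 m, P = 1.191 m (p = P/D = 0.717038); state ← (V=0, rpm=0)
set_airspeed(69.45): V ← 69.45 m/s
throttle_to(4891): rpm ← 4891
adjust_throttle(-477): rpm ← 4891 -477 = 4414
final state: V = 69.45 m/s, rpm = 4414 → n = rpm/60 = 73.566667 rev/s
target J* = 0.3787; solve J* = V/(n·D) for n: n = V/(J*·D) = 69.45/(0.3787 × 1.661) = 110.409721 rev/s
rpm = 60·n = 6624.583261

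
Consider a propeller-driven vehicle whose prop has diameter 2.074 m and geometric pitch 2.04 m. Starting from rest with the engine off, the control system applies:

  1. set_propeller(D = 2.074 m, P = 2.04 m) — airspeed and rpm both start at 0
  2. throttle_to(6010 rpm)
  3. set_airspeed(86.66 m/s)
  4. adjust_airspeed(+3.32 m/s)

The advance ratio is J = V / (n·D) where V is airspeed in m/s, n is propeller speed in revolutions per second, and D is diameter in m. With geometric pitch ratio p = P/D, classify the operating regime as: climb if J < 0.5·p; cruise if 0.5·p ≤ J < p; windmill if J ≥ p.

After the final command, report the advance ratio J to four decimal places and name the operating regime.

set_propeller: D = 2.074 m, P = 2.04 m (p = P/D = 0.983607); state ← (V=0, rpm=0)
throttle_to(6010): rpm ← 6010
set_airspeed(86.66): V ← 86.66 m/s
adjust_airspeed(+3.32): V ← 86.66 +3.32 = 89.98 m/s
final state: V = 89.98 m/s, rpm = 6010 → n = rpm/60 = 100.166667 rev/s
J = V / (n·D) = 89.98 / (100.166667 × 2.074) = 0.433126
regime bands: climb J<0.4918 | cruise [0.4918, 0.9836) | windmill J≥0.9836
J = 0.4331 → climb

J = 0.4331, regime = climb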